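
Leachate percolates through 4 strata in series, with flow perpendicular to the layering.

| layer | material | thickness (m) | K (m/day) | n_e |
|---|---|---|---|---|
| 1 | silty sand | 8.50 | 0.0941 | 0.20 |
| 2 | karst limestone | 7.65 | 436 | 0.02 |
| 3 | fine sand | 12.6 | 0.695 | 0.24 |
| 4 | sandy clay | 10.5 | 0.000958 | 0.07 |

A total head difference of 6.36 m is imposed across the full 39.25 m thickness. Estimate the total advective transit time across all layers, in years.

With flow normal to the layers, continuity requires the same specific discharge q through every layer.
Σ(b_i/K_i) = 8.50/0.0941 + 7.65/436 + 12.6/0.695 + 10.5/0.000958 = 11069 d.
q = Δh / Σ(b_i/K_i) = 6.36 / 11069 = 0.0005746 m/day.
In each layer the seepage velocity is v_i = q/n_i, so the layer transit time is t_i = b_i·n_i / q:
  layer 1 (silty sand): t_1 = 8.50 × 0.20 / 0.0005746 = 2959 d
  layer 2 (karst limestone): t_2 = 7.65 × 0.02 / 0.0005746 = 266.3 d
  layer 3 (fine sand): t_3 = 12.6 × 0.24 / 0.0005746 = 5263 d
  layer 4 (sandy clay): t_4 = 10.5 × 0.07 / 0.0005746 = 1279 d
Total t = Σ t_i = 9767 days = 26.74 years.

26.7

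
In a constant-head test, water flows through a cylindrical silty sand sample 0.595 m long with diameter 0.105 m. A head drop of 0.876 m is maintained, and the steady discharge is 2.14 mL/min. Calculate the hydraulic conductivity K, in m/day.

Cross-sectional area A = π·(d/2)² = π × (0.105/2)² = 0.008659 m².
Convert discharge: 2.14 mL/min = 3.567e-08 m³/s.
Darcy's law rearranged: K = Q·L / (A·Δh) = 3.567e-08 × 0.595 / (0.008659 × 0.876) = 2.798e-06 m/s = 0.2417 m/day.

0.242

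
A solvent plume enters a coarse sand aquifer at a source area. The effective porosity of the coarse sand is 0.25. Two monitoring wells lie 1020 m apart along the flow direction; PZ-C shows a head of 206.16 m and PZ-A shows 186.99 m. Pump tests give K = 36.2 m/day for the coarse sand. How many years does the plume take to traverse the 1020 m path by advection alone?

Hydraulic gradient i = (206.16 − 186.99) / 1020 = 19.17 / 1020 = 0.01879.
Darcy flux q = K · i = 36.20 × 0.01879 = 0.6803 m/day.
Seepage velocity v = q / n_e = 0.6803 / 0.25 = 2.721 m/day.
Travel time t = L / v = 1020 / 2.721 = 374.8 days = 1.026 years.

1.03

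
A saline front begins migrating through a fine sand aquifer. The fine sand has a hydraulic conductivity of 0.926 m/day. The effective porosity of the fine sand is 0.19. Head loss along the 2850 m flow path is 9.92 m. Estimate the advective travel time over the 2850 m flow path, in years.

Hydraulic gradient i = Δh / L = 9.92 / 2850 = 0.003481.
Darcy flux q = K · i = 0.9260 × 0.003481 = 0.003223 m/day.
Seepage velocity v = q / n_e = 0.003223 / 0.19 = 0.01696 m/day.
Travel time t = L / v = 2850 / 0.01696 = 1.680e+05 days = 460.0 years.

460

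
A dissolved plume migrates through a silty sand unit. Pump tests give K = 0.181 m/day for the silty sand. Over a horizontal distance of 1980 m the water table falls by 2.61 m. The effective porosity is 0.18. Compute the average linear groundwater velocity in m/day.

0.00133

Hydraulic gradient i = Δh / L = 2.61 / 1980 = 0.001318.
Darcy flux q = K · i = 0.1810 × 0.001318 = 0.0002386 m/day.
Seepage velocity v = q / n_e = 0.0002386 / 0.18 = 0.001326 m/day.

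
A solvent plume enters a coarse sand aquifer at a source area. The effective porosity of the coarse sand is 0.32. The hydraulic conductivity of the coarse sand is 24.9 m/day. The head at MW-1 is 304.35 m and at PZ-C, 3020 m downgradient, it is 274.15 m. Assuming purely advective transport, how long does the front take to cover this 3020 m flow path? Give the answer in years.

10.6

Hydraulic gradient i = (304.35 − 274.15) / 3020 = 30.2 / 3020 = 0.01000.
Darcy flux q = K · i = 24.90 × 0.01000 = 0.2490 m/day.
Seepage velocity v = q / n_e = 0.2490 / 0.32 = 0.7781 m/day.
Travel time t = L / v = 3020 / 0.7781 = 3881 days = 10.63 years.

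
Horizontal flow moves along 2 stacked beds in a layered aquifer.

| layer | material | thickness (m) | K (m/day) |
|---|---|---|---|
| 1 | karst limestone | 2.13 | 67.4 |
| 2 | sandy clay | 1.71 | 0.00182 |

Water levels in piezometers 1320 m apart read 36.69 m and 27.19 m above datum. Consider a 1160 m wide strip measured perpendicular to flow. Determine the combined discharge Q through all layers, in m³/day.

1200

Flow is parallel to layering, so each bed carries its own Darcy discharge and the transmissivities add.
Σ(K_i·b_i) = 67.4×2.13 + 0.00182×1.71 = 143.6 m²/day.
Hydraulic gradient i = (36.69 − 27.19) / 1320 = 9.5 / 1320 = 0.007197.
Q = Σ(K_i·b_i) · W · i = 143.6 × 1160 × 0.007197 = 1199 m³/day.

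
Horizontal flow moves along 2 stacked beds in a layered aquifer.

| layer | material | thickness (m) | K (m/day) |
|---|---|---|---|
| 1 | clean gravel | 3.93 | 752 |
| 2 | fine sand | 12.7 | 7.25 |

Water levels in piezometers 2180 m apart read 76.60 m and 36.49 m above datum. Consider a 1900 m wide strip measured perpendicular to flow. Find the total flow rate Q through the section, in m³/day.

Flow is parallel to layering, so each bed carries its own Darcy discharge and the transmissivities add.
Σ(K_i·b_i) = 752×3.93 + 7.25×12.7 = 3047 m²/day.
Hydraulic gradient i = (76.60 − 36.49) / 2180 = 40.11 / 2180 = 0.01840.
Q = Σ(K_i·b_i) · W · i = 3047 × 1900 × 0.01840 = 1.065e+05 m³/day.

107000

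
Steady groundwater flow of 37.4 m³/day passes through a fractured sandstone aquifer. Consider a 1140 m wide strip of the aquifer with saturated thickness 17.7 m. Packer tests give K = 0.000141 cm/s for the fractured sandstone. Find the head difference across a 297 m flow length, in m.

4.52

Convert K: 0.000141 cm/s × 864 = 0.1218 m/day.
Cross-sectional area A = 1140 × 17.7 = 20178 m².
From Q = K·A·i, i = Q / (K·A) = 37.4 / (0.1218 × 20178) = 0.01521.
Head loss Δh = i · L = 0.01521 × 297 = 4.519 m.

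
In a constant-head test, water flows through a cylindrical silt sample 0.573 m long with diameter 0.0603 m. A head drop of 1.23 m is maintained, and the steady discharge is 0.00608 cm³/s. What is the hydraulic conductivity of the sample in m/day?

Cross-sectional area A = π·(d/2)² = π × (0.0603/2)² = 0.002856 m².
Convert discharge: 0.00608 cm³/s = 6.080e-09 m³/s.
Darcy's law rearranged: K = Q·L / (A·Δh) = 6.080e-09 × 0.573 / (0.002856 × 1.23) = 9.918e-07 m/s = 0.08569 m/day.

0.0857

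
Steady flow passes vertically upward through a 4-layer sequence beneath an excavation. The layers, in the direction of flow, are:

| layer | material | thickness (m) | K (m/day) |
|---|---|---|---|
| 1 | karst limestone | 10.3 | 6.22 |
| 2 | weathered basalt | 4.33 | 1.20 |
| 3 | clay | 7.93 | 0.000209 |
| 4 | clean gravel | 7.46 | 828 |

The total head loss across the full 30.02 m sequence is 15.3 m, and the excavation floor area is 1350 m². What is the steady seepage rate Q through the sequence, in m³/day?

0.544

Flow is perpendicular to layering, so the layers act in series and the equivalent K is the thickness-weighted harmonic mean.
Total thickness L = 10.3 + 4.33 + 7.93 + 7.46 = 30.02 m.
Σ(b_i/K_i) = 10.3/6.22 + 4.33/1.20 + 7.93/0.000209 + 7.46/828 = 37948 d.
K_eq = L / Σ(b_i/K_i) = 30.02 / 37948 = 0.0007911 m/day.
Q = K_eq · A · (Δh/L) = 0.0007911 × 1350 × (15.3/30.02) = 0.5443 m³/day.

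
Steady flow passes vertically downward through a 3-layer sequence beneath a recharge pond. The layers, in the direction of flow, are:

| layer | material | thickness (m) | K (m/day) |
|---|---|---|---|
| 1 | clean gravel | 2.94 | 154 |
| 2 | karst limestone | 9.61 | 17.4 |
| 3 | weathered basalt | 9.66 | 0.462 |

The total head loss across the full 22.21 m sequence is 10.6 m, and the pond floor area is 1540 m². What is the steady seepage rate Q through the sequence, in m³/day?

760

Flow is perpendicular to layering, so the layers act in series and the equivalent K is the thickness-weighted harmonic mean.
Total thickness L = 2.94 + 9.61 + 9.66 = 22.21 m.
Σ(b_i/K_i) = 2.94/154 + 9.61/17.4 + 9.66/0.462 = 21.48 d.
K_eq = L / Σ(b_i/K_i) = 22.21 / 21.48 = 1.034 m/day.
Q = K_eq · A · (Δh/L) = 1.034 × 1540 × (10.6/22.21) = 759.9 m³/day.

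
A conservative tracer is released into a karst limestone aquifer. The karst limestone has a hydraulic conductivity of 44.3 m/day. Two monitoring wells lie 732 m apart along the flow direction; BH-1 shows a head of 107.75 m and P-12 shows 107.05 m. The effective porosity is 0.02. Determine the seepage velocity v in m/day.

Hydraulic gradient i = (107.75 − 107.05) / 732 = 0.7 / 732 = 0.0009563.
Darcy flux q = K · i = 44.30 × 0.0009563 = 0.04236 m/day.
Seepage velocity v = q / n_e = 0.04236 / 0.02 = 2.118 m/day.

2.12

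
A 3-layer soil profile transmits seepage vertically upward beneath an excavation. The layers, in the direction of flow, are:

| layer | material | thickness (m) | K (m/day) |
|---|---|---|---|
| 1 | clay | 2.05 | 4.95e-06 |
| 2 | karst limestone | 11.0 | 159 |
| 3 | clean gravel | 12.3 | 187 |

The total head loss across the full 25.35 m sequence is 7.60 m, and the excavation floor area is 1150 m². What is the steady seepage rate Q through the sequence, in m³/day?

Flow is perpendicular to layering, so the layers act in series and the equivalent K is the thickness-weighted harmonic mean.
Total thickness L = 2.05 + 11.0 + 12.3 = 25.35 m.
Σ(b_i/K_i) = 2.05/4.95e-06 + 11.0/159 + 12.3/187 = 4.141e+05 d.
K_eq = L / Σ(b_i/K_i) = 25.35 / 4.141e+05 = 6.121e-05 m/day.
Q = K_eq · A · (Δh/L) = 6.121e-05 × 1150 × (7.60/25.35) = 0.02110 m³/day.

0.0211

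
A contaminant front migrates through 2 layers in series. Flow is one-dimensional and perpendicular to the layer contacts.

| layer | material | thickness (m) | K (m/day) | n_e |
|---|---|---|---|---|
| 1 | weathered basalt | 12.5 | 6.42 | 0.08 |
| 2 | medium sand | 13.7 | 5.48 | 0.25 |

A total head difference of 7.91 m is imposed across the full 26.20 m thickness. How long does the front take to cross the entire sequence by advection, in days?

2.49

With flow normal to the layers, continuity requires the same specific discharge q through every layer.
Σ(b_i/K_i) = 12.5/6.42 + 13.7/5.48 = 4.447 d.
q = Δh / Σ(b_i/K_i) = 7.91 / 4.447 = 1.779 m/day.
In each layer the seepage velocity is v_i = q/n_i, so the layer transit time is t_i = b_i·n_i / q:
  layer 1 (weathered basalt): t_1 = 12.5 × 0.08 / 1.779 = 0.5622 d
  layer 2 (medium sand): t_2 = 13.7 × 0.25 / 1.779 = 1.926 d
Total t = Σ t_i = 2.488 days.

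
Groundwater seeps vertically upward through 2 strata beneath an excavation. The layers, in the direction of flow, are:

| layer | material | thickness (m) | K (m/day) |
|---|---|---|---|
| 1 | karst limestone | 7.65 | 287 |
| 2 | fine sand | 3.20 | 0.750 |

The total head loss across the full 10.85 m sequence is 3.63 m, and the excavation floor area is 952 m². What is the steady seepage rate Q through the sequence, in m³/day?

805

Flow is perpendicular to layering, so the layers act in series and the equivalent K is the thickness-weighted harmonic mean.
Total thickness L = 7.65 + 3.20 = 10.85 m.
Σ(b_i/K_i) = 7.65/287 + 3.20/0.750 = 4.293 d.
K_eq = L / Σ(b_i/K_i) = 10.85 / 4.293 = 2.527 m/day.
Q = K_eq · A · (Δh/L) = 2.527 × 952 × (3.63/10.85) = 804.9 m³/day.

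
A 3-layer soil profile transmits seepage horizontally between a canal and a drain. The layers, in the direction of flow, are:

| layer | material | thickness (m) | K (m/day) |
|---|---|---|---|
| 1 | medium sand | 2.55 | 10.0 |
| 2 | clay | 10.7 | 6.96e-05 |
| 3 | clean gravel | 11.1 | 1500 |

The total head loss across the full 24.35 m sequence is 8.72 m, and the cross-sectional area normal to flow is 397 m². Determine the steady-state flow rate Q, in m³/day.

Flow is perpendicular to layering, so the layers act in series and the equivalent K is the thickness-weighted harmonic mean.
Total thickness L = 2.55 + 10.7 + 11.1 = 24.35 m.
Σ(b_i/K_i) = 2.55/10.0 + 10.7/6.96e-05 + 11.1/1500 = 1.537e+05 d.
K_eq = L / Σ(b_i/K_i) = 24.35 / 1.537e+05 = 0.0001584 m/day.
Q = K_eq · A · (Δh/L) = 0.0001584 × 397 × (8.72/24.35) = 0.02252 m³/day.

0.0225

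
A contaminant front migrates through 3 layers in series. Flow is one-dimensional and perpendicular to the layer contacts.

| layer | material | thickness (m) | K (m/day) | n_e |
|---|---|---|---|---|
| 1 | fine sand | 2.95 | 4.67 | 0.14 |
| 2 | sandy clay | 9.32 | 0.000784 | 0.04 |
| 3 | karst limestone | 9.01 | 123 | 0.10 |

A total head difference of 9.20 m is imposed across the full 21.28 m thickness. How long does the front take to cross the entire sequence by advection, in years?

5.97

With flow normal to the layers, continuity requires the same specific discharge q through every layer.
Σ(b_i/K_i) = 2.95/4.67 + 9.32/0.000784 + 9.01/123 = 11888 d.
q = Δh / Σ(b_i/K_i) = 9.20 / 11888 = 0.0007739 m/day.
In each layer the seepage velocity is v_i = q/n_i, so the layer transit time is t_i = b_i·n_i / q:
  layer 1 (fine sand): t_1 = 2.95 × 0.14 / 0.0007739 = 533.7 d
  layer 2 (sandy clay): t_2 = 9.32 × 0.04 / 0.0007739 = 481.7 d
  layer 3 (karst limestone): t_3 = 9.01 × 0.10 / 0.0007739 = 1164 d
Total t = Σ t_i = 2180 days = 5.968 years.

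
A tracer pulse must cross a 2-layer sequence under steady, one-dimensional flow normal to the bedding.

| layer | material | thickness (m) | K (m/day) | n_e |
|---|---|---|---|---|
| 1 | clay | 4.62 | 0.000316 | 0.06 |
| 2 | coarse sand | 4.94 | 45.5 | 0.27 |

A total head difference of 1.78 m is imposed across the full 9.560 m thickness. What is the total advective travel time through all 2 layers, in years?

With flow normal to the layers, continuity requires the same specific discharge q through every layer.
Σ(b_i/K_i) = 4.62/0.000316 + 4.94/45.5 = 14620 d.
q = Δh / Σ(b_i/K_i) = 1.78 / 14620 = 0.0001217 m/day.
In each layer the seepage velocity is v_i = q/n_i, so the layer transit time is t_i = b_i·n_i / q:
  layer 1 (clay): t_1 = 4.62 × 0.06 / 0.0001217 = 2277 d
  layer 2 (coarse sand): t_2 = 4.94 × 0.27 / 0.0001217 = 10955 d
Total t = Σ t_i = 13232 days = 36.23 years.

36.2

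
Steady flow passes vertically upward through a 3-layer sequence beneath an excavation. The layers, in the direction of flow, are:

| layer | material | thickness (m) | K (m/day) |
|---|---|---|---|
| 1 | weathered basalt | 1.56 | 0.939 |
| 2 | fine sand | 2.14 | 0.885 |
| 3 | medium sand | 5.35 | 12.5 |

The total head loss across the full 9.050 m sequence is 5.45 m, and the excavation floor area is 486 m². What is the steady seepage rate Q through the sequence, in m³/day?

Flow is perpendicular to layering, so the layers act in series and the equivalent K is the thickness-weighted harmonic mean.
Total thickness L = 1.56 + 2.14 + 5.35 = 9.050 m.
Σ(b_i/K_i) = 1.56/0.939 + 2.14/0.885 + 5.35/12.5 = 4.507 d.
K_eq = L / Σ(b_i/K_i) = 9.050 / 4.507 = 2.008 m/day.
Q = K_eq · A · (Δh/L) = 2.008 × 486 × (5.45/9.050) = 587.6 m³/day.

588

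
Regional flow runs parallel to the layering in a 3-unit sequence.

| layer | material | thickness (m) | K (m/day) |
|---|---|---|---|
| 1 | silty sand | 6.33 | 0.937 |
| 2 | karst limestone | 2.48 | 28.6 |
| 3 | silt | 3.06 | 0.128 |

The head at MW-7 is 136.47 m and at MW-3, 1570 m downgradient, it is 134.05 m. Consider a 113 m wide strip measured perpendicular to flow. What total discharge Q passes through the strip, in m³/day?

Flow is parallel to layering, so each bed carries its own Darcy discharge and the transmissivities add.
Σ(K_i·b_i) = 0.937×6.33 + 28.6×2.48 + 0.128×3.06 = 77.25 m²/day.
Hydraulic gradient i = (136.47 − 134.05) / 1570 = 2.42 / 1570 = 0.001541.
Q = Σ(K_i·b_i) · W · i = 77.25 × 113 × 0.001541 = 13.46 m³/day.

13.5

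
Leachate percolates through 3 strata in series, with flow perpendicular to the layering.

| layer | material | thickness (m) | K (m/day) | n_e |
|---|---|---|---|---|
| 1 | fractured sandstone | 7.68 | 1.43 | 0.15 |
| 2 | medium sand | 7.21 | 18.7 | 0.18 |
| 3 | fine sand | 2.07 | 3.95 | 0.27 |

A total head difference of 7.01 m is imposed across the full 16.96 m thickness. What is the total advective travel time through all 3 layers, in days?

2.70

With flow normal to the layers, continuity requires the same specific discharge q through every layer.
Σ(b_i/K_i) = 7.68/1.43 + 7.21/18.7 + 2.07/3.95 = 6.280 d.
q = Δh / Σ(b_i/K_i) = 7.01 / 6.280 = 1.116 m/day.
In each layer the seepage velocity is v_i = q/n_i, so the layer transit time is t_i = b_i·n_i / q:
  layer 1 (fractured sandstone): t_1 = 7.68 × 0.15 / 1.116 = 1.032 d
  layer 2 (medium sand): t_2 = 7.21 × 0.18 / 1.116 = 1.163 d
  layer 3 (fine sand): t_3 = 2.07 × 0.27 / 1.116 = 0.5007 d
Total t = Σ t_i = 2.695 days.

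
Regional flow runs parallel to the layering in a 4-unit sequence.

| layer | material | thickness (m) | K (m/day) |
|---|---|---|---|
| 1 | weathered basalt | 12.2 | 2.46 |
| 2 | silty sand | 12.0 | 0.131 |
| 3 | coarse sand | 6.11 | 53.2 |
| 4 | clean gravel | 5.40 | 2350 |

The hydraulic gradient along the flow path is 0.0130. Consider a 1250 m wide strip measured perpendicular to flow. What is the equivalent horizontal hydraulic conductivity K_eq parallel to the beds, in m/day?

Flow is parallel to layering, so each bed carries its own Darcy discharge and the transmissivities add.
Σ(K_i·b_i) = 2.46×12.2 + 0.131×12.0 + 53.2×6.11 + 2350×5.40 = 13047 m²/day.
Total thickness b = 35.71 m, so K_eq = Σ(K_i·b_i)/b = 365.3 m/day.

365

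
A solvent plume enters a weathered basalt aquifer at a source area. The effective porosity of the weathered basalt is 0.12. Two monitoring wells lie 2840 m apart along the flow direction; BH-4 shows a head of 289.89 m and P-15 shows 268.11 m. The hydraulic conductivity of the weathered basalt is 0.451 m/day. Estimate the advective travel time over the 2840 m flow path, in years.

Hydraulic gradient i = (289.89 − 268.11) / 2840 = 21.78 / 2840 = 0.007669.
Darcy flux q = K · i = 0.4510 × 0.007669 = 0.003459 m/day.
Seepage velocity v = q / n_e = 0.003459 / 0.12 = 0.02882 m/day.
Travel time t = L / v = 2840 / 0.02882 = 98533 days = 269.8 years.

270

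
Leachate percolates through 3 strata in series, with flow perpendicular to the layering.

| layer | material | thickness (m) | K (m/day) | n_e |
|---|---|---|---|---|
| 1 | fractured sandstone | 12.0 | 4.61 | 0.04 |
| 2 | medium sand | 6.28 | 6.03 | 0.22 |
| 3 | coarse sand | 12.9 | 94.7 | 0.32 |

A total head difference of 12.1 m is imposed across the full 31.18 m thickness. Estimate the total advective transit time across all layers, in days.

With flow normal to the layers, continuity requires the same specific discharge q through every layer.
Σ(b_i/K_i) = 12.0/4.61 + 6.28/6.03 + 12.9/94.7 = 3.781 d.
q = Δh / Σ(b_i/K_i) = 12.1 / 3.781 = 3.200 m/day.
In each layer the seepage velocity is v_i = q/n_i, so the layer transit time is t_i = b_i·n_i / q:
  layer 1 (fractured sandstone): t_1 = 12.0 × 0.04 / 3.200 = 0.1500 d
  layer 2 (medium sand): t_2 = 6.28 × 0.22 / 3.200 = 0.4317 d
  layer 3 (coarse sand): t_3 = 12.9 × 0.32 / 3.200 = 1.290 d
Total t = Σ t_i = 1.871 days.

1.87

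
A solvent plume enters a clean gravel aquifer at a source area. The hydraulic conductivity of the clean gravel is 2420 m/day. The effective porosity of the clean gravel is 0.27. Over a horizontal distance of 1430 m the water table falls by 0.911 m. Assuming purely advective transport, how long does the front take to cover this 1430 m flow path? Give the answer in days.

250

Hydraulic gradient i = Δh / L = 0.911 / 1430 = 0.0006371.
Darcy flux q = K · i = 2420 × 0.0006371 = 1.542 m/day.
Seepage velocity v = q / n_e = 1.542 / 0.27 = 5.710 m/day.
Travel time t = L / v = 1430 / 5.710 = 250.4 days.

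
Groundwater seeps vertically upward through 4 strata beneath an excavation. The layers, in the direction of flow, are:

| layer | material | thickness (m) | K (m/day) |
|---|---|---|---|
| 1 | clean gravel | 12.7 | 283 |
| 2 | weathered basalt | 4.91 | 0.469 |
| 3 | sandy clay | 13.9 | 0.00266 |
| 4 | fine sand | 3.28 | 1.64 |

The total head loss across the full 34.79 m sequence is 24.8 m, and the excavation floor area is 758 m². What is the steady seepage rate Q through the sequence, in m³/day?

3.59

Flow is perpendicular to layering, so the layers act in series and the equivalent K is the thickness-weighted harmonic mean.
Total thickness L = 12.7 + 4.91 + 13.9 + 3.28 = 34.79 m.
Σ(b_i/K_i) = 12.7/283 + 4.91/0.469 + 13.9/0.00266 + 3.28/1.64 = 5238 d.
K_eq = L / Σ(b_i/K_i) = 34.79 / 5238 = 0.006642 m/day.
Q = K_eq · A · (Δh/L) = 0.006642 × 758 × (24.8/34.79) = 3.589 m³/day.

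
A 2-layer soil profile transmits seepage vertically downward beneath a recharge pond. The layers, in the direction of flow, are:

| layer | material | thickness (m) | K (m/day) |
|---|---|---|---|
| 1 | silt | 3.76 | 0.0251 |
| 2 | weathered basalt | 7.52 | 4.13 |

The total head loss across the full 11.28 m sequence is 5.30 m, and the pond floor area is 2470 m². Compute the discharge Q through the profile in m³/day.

86.3

Flow is perpendicular to layering, so the layers act in series and the equivalent K is the thickness-weighted harmonic mean.
Total thickness L = 3.76 + 7.52 = 11.28 m.
Σ(b_i/K_i) = 3.76/0.0251 + 7.52/4.13 = 151.6 d.
K_eq = L / Σ(b_i/K_i) = 11.28 / 151.6 = 0.07440 m/day.
Q = K_eq · A · (Δh/L) = 0.07440 × 2470 × (5.30/11.28) = 86.34 m³/day.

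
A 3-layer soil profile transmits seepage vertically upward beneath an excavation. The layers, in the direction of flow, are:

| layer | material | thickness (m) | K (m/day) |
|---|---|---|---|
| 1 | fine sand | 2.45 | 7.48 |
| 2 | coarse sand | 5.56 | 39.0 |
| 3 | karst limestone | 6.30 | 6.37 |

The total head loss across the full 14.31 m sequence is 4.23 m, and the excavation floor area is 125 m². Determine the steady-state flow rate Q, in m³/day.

362

Flow is perpendicular to layering, so the layers act in series and the equivalent K is the thickness-weighted harmonic mean.
Total thickness L = 2.45 + 5.56 + 6.30 = 14.31 m.
Σ(b_i/K_i) = 2.45/7.48 + 5.56/39.0 + 6.30/6.37 = 1.459 d.
K_eq = L / Σ(b_i/K_i) = 14.31 / 1.459 = 9.807 m/day.
Q = K_eq · A · (Δh/L) = 9.807 × 125 × (4.23/14.31) = 362.4 m³/day.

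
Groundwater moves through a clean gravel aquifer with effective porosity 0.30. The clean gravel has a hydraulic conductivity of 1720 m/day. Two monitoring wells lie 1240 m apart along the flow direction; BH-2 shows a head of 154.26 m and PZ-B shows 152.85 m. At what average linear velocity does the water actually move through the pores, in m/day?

6.52

Hydraulic gradient i = (154.26 − 152.85) / 1240 = 1.41 / 1240 = 0.001137.
Darcy flux q = K · i = 1720 × 0.001137 = 1.956 m/day.
Seepage velocity v = q / n_e = 1.956 / 0.30 = 6.519 m/day.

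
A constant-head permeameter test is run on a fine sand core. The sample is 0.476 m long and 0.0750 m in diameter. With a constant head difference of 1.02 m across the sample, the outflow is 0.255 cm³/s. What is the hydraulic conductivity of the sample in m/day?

Cross-sectional area A = π·(d/2)² = π × (0.0750/2)² = 0.004418 m².
Convert discharge: 0.255 cm³/s = 2.550e-07 m³/s.
Darcy's law rearranged: K = Q·L / (A·Δh) = 2.550e-07 × 0.476 / (0.004418 × 1.02) = 2.694e-05 m/s = 2.327 m/day.

2.33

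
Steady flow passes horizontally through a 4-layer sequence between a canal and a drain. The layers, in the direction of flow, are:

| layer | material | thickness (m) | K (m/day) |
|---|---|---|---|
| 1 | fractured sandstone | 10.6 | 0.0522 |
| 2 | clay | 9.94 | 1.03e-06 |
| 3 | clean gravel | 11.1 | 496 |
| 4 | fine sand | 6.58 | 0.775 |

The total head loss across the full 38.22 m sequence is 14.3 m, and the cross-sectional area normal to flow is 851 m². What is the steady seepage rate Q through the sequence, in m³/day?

0.00126

Flow is perpendicular to layering, so the layers act in series and the equivalent K is the thickness-weighted harmonic mean.
Total thickness L = 10.6 + 9.94 + 11.1 + 6.58 = 38.22 m.
Σ(b_i/K_i) = 10.6/0.0522 + 9.94/1.03e-06 + 11.1/496 + 6.58/0.775 = 9.651e+06 d.
K_eq = L / Σ(b_i/K_i) = 38.22 / 9.651e+06 = 3.960e-06 m/day.
Q = K_eq · A · (Δh/L) = 3.960e-06 × 851 × (14.3/38.22) = 0.001261 m³/day.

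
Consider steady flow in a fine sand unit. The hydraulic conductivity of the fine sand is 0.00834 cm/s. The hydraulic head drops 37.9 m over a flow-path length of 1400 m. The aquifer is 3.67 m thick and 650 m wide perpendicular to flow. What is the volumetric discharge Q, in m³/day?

465

Convert K: 0.00834 cm/s × 864 = 7.206 m/day.
Cross-sectional area A = 650 × 3.67 = 2386 m².
Hydraulic gradient i = Δh / L = 37.9 / 1400 = 0.02707.
Darcy's law: Q = K · A · i = 7.206 × 2386 × 0.02707 = 465.3 m³/day.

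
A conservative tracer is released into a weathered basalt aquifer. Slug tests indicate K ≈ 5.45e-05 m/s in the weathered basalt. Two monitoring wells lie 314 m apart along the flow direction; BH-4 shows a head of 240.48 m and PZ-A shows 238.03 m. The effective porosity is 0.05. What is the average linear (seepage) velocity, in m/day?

0.735

Convert K: 5.45e-05 m/s × 86400 = 4.709 m/day.
Hydraulic gradient i = (240.48 − 238.03) / 314 = 2.45 / 314 = 0.007803.
Darcy flux q = K · i = 4.709 × 0.007803 = 0.03674 m/day.
Seepage velocity v = q / n_e = 0.03674 / 0.05 = 0.7348 m/day.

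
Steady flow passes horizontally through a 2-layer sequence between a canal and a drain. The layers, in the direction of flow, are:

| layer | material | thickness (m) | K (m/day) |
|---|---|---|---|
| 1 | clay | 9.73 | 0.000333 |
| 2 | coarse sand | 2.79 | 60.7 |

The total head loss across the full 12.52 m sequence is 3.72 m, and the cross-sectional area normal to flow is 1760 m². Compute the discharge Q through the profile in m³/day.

0.224

Flow is perpendicular to layering, so the layers act in series and the equivalent K is the thickness-weighted harmonic mean.
Total thickness L = 9.73 + 2.79 = 12.52 m.
Σ(b_i/K_i) = 9.73/0.000333 + 2.79/60.7 = 29219 d.
K_eq = L / Σ(b_i/K_i) = 12.52 / 29219 = 0.0004285 m/day.
Q = K_eq · A · (Δh/L) = 0.0004285 × 1760 × (3.72/12.52) = 0.2241 m³/day.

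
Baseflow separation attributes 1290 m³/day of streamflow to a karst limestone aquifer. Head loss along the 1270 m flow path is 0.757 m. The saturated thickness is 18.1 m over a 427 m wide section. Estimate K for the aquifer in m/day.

Cross-sectional area A = 427 × 18.1 = 7729 m².
Hydraulic gradient i = Δh / L = 0.757 / 1270 = 0.0005961.
From Q = K·A·i, K = Q / (A·i) = 1290 / (7729 × 0.0005961) = 280.0 m/day.

280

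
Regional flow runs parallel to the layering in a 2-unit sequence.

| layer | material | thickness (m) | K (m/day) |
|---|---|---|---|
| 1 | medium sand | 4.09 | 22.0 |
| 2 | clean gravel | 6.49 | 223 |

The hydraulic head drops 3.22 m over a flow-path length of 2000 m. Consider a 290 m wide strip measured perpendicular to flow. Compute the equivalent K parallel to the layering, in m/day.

Flow is parallel to layering, so each bed carries its own Darcy discharge and the transmissivities add.
Σ(K_i·b_i) = 22.0×4.09 + 223×6.49 = 1537 m²/day.
Total thickness b = 10.58 m, so K_eq = Σ(K_i·b_i)/b = 145.3 m/day.

145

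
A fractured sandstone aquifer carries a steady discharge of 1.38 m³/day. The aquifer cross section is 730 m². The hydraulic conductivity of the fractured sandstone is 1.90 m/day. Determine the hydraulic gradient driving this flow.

From Q = K·A·i, i = Q / (K·A) = 1.38 / (1.900 × 730.0) = 0.0009950.

0.000995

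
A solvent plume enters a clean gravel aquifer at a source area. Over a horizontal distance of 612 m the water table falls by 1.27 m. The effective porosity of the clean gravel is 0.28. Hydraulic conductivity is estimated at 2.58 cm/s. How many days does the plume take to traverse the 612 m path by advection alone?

Convert K: 2.58 cm/s × 864 = 2229 m/day.
Hydraulic gradient i = Δh / L = 1.27 / 612 = 0.002075.
Darcy flux q = K · i = 2229 × 0.002075 = 4.626 m/day.
Seepage velocity v = q / n_e = 4.626 / 0.28 = 16.52 m/day.
Travel time t = L / v = 612 / 16.52 = 37.04 days.

37.0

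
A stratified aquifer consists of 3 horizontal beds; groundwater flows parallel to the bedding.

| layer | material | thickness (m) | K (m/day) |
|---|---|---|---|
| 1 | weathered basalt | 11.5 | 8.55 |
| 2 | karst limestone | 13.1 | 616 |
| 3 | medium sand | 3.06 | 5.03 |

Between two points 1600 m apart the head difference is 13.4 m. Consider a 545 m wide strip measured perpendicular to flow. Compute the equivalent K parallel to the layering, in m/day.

296

Flow is parallel to layering, so each bed carries its own Darcy discharge and the transmissivities add.
Σ(K_i·b_i) = 8.55×11.5 + 616×13.1 + 5.03×3.06 = 8183 m²/day.
Total thickness b = 27.66 m, so K_eq = Σ(K_i·b_i)/b = 295.9 m/day.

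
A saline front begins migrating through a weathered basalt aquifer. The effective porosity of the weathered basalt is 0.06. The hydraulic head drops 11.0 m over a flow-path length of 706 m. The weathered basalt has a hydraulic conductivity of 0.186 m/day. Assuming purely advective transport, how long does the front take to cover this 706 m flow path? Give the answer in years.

Hydraulic gradient i = Δh / L = 11.0 / 706 = 0.01558.
Darcy flux q = K · i = 0.1860 × 0.01558 = 0.002898 m/day.
Seepage velocity v = q / n_e = 0.002898 / 0.06 = 0.04830 m/day.
Travel time t = L / v = 706 / 0.04830 = 14617 days = 40.02 years.

40.0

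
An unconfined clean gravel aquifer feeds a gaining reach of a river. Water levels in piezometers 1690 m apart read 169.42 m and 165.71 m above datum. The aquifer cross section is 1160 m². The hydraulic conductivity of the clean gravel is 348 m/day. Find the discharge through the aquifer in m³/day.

Hydraulic gradient i = (169.42 − 165.71) / 1690 = 3.71 / 1690 = 0.002195.
Darcy's law: Q = K · A · i = 348.0 × 1160 × 0.002195 = 886.2 m³/day.

886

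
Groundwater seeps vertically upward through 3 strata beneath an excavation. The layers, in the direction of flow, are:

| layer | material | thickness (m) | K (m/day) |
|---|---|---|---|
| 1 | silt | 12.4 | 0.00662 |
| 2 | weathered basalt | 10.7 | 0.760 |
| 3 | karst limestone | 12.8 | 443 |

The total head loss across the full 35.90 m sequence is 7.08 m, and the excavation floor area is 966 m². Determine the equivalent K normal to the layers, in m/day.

0.0190

Flow is perpendicular to layering, so the layers act in series and the equivalent K is the thickness-weighted harmonic mean.
Total thickness L = 12.4 + 10.7 + 12.8 = 35.90 m.
Σ(b_i/K_i) = 12.4/0.00662 + 10.7/0.760 + 12.8/443 = 1887 d.
K_eq = L / Σ(b_i/K_i) = 35.90 / 1887 = 0.01902 m/day.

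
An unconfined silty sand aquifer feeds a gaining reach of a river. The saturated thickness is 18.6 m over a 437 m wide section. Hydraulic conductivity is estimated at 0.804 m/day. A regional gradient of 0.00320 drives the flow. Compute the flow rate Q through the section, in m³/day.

Cross-sectional area A = 437 × 18.6 = 8128 m².
Hydraulic gradient i = 0.00320.
Darcy's law: Q = K · A · i = 0.8040 × 8128 × 0.003200 = 20.91 m³/day.

20.9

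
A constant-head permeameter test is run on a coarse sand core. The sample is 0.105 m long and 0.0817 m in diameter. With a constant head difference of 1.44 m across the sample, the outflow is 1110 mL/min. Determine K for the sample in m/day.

Cross-sectional area A = π·(d/2)² = π × (0.0817/2)² = 0.005242 m².
Convert discharge: 1110 mL/min = 1.850e-05 m³/s.
Darcy's law rearranged: K = Q·L / (A·Δh) = 1.850e-05 × 0.105 / (0.005242 × 1.44) = 0.0002573 m/s = 22.23 m/day.

22.2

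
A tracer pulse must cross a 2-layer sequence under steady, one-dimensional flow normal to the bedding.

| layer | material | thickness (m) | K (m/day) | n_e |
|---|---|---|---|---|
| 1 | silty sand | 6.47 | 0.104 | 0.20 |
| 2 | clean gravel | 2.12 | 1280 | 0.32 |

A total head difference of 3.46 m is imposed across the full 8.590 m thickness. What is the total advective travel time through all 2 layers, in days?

35.5

With flow normal to the layers, continuity requires the same specific discharge q through every layer.
Σ(b_i/K_i) = 6.47/0.104 + 2.12/1280 = 62.21 d.
q = Δh / Σ(b_i/K_i) = 3.46 / 62.21 = 0.05562 m/day.
In each layer the seepage velocity is v_i = q/n_i, so the layer transit time is t_i = b_i·n_i / q:
  layer 1 (silty sand): t_1 = 6.47 × 0.20 / 0.05562 = 23.27 d
  layer 2 (clean gravel): t_2 = 2.12 × 0.32 / 0.05562 = 12.20 d
Total t = Σ t_i = 35.47 days.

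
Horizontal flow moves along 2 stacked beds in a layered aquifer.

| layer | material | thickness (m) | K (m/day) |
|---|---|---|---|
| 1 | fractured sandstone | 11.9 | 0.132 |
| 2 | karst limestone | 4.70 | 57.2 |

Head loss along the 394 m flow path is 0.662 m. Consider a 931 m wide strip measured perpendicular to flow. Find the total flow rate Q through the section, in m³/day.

423

Flow is parallel to layering, so each bed carries its own Darcy discharge and the transmissivities add.
Σ(K_i·b_i) = 0.132×11.9 + 57.2×4.70 = 270.4 m²/day.
Hydraulic gradient i = Δh / L = 0.662 / 394 = 0.001680.
Q = Σ(K_i·b_i) · W · i = 270.4 × 931 × 0.001680 = 423.0 m³/day.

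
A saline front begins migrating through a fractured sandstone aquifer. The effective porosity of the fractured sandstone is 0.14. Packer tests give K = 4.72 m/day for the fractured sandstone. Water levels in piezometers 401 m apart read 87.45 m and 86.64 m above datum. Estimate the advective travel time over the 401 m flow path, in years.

16.1

Hydraulic gradient i = (87.45 − 86.64) / 401 = 0.81 / 401 = 0.002020.
Darcy flux q = K · i = 4.720 × 0.002020 = 0.009534 m/day.
Seepage velocity v = q / n_e = 0.009534 / 0.14 = 0.06810 m/day.
Travel time t = L / v = 401 / 0.06810 = 5888 days = 16.12 years.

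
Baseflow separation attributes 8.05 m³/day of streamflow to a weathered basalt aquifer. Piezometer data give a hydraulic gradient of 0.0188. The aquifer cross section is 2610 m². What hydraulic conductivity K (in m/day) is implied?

0.164

Hydraulic gradient i = 0.0188.
From Q = K·A·i, K = Q / (A·i) = 8.05 / (2610 × 0.01880) = 0.1641 m/day.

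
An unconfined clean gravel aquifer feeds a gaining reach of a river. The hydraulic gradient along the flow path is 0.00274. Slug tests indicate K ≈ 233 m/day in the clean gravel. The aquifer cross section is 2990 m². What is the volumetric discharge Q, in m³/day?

Hydraulic gradient i = 0.00274.
Darcy's law: Q = K · A · i = 233.0 × 2990 × 0.002740 = 1909 m³/day.

1910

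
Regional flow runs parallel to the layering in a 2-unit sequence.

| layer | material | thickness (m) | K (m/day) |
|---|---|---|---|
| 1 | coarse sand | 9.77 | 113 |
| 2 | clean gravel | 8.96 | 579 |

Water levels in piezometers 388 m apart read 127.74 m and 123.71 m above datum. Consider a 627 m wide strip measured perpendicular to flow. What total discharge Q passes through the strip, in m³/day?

41000

Flow is parallel to layering, so each bed carries its own Darcy discharge and the transmissivities add.
Σ(K_i·b_i) = 113×9.77 + 579×8.96 = 6292 m²/day.
Hydraulic gradient i = (127.74 − 123.71) / 388 = 4.03 / 388 = 0.01039.
Q = Σ(K_i·b_i) · W · i = 6292 × 627 × 0.01039 = 40975 m³/day.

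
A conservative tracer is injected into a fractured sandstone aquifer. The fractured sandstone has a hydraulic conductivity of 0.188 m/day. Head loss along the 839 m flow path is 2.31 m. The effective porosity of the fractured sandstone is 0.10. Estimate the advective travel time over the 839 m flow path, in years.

444

Hydraulic gradient i = Δh / L = 2.31 / 839 = 0.002753.
Darcy flux q = K · i = 0.1880 × 0.002753 = 0.0005176 m/day.
Seepage velocity v = q / n_e = 0.0005176 / 0.10 = 0.005176 m/day.
Travel time t = L / v = 839 / 0.005176 = 1.621e+05 days = 443.8 years.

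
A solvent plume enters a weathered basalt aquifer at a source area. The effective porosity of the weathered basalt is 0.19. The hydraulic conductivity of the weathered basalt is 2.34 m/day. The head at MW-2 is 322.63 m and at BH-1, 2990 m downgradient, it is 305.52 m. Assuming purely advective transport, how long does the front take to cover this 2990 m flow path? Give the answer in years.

Hydraulic gradient i = (322.63 − 305.52) / 2990 = 17.11 / 2990 = 0.005722.
Darcy flux q = K · i = 2.340 × 0.005722 = 0.01339 m/day.
Seepage velocity v = q / n_e = 0.01339 / 0.19 = 0.07048 m/day.
Travel time t = L / v = 2990 / 0.07048 = 42426 days = 116.2 years.

116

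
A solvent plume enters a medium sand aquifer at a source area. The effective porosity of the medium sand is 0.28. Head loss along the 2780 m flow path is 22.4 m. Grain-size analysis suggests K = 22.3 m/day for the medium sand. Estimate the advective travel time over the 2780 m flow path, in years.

11.9

Hydraulic gradient i = Δh / L = 22.4 / 2780 = 0.008058.
Darcy flux q = K · i = 22.30 × 0.008058 = 0.1797 m/day.
Seepage velocity v = q / n_e = 0.1797 / 0.28 = 0.6417 m/day.
Travel time t = L / v = 2780 / 0.6417 = 4332 days = 11.86 years.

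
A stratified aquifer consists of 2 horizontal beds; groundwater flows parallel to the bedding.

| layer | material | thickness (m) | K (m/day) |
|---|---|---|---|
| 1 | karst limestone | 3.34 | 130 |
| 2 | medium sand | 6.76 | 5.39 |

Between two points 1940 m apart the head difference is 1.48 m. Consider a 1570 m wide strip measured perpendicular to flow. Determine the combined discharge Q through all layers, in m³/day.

Flow is parallel to layering, so each bed carries its own Darcy discharge and the transmissivities add.
Σ(K_i·b_i) = 130×3.34 + 5.39×6.76 = 470.6 m²/day.
Hydraulic gradient i = Δh / L = 1.48 / 1940 = 0.0007629.
Q = Σ(K_i·b_i) · W · i = 470.6 × 1570 × 0.0007629 = 563.7 m³/day.

564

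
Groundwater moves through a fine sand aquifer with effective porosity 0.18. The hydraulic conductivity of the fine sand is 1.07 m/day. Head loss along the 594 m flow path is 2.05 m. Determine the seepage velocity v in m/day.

Hydraulic gradient i = Δh / L = 2.05 / 594 = 0.003451.
Darcy flux q = K · i = 1.070 × 0.003451 = 0.003693 m/day.
Seepage velocity v = q / n_e = 0.003693 / 0.18 = 0.02052 m/day.

0.0205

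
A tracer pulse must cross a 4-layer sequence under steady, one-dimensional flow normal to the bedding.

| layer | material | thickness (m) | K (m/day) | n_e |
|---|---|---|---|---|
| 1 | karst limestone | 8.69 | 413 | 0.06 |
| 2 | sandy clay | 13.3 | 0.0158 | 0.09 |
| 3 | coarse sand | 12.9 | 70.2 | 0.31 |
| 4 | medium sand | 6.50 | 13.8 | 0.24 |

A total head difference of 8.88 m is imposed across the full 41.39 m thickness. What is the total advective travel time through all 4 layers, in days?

690

With flow normal to the layers, continuity requires the same specific discharge q through every layer.
Σ(b_i/K_i) = 8.69/413 + 13.3/0.0158 + 12.9/70.2 + 6.50/13.8 = 842.4 d.
q = Δh / Σ(b_i/K_i) = 8.88 / 842.4 = 0.01054 m/day.
In each layer the seepage velocity is v_i = q/n_i, so the layer transit time is t_i = b_i·n_i / q:
  layer 1 (karst limestone): t_1 = 8.69 × 0.06 / 0.01054 = 49.47 d
  layer 2 (sandy clay): t_2 = 13.3 × 0.09 / 0.01054 = 113.6 d
  layer 3 (coarse sand): t_3 = 12.9 × 0.31 / 0.01054 = 379.4 d
  layer 4 (medium sand): t_4 = 6.50 × 0.24 / 0.01054 = 148.0 d
Total t = Σ t_i = 690.4 days.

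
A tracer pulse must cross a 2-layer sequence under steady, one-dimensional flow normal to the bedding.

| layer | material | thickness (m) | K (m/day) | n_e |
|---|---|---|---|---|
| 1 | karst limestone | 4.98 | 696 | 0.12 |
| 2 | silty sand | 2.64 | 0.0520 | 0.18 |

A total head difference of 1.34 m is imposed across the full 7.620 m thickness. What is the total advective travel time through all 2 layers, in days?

With flow normal to the layers, continuity requires the same specific discharge q through every layer.
Σ(b_i/K_i) = 4.98/696 + 2.64/0.0520 = 50.78 d.
q = Δh / Σ(b_i/K_i) = 1.34 / 50.78 = 0.02639 m/day.
In each layer the seepage velocity is v_i = q/n_i, so the layer transit time is t_i = b_i·n_i / q:
  layer 1 (karst limestone): t_1 = 4.98 × 0.12 / 0.02639 = 22.64 d
  layer 2 (silty sand): t_2 = 2.64 × 0.18 / 0.02639 = 18.01 d
Total t = Σ t_i = 40.65 days.

40.7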